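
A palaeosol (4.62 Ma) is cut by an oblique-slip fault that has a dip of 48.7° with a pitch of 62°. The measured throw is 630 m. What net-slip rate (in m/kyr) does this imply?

0.206 m/kyr

dip-slip = throw / sin(dip) = 630 / sin(48.7°) = 838.6 m
net slip = dip-slip / sin(rake) = 838.6 / sin(62°) = 949.8 m
rate = 949.8 m / 4.62 Ma = 0.000206 m/yr = 0.206 m/kyr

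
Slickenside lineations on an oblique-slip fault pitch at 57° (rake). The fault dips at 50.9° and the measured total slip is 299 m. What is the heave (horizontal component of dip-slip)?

158 m

dip-slip = net slip × sin(rake) = 299 m × sin(57°) = 250.8 m
heave = dip-slip × cos(dip) = 250.8 × cos(50.9°) = 158 m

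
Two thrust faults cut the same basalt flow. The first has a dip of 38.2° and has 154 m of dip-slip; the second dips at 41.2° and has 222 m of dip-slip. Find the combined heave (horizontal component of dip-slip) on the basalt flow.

288 m

heave_A = 154 × cos(38.2°) = 121 m
heave_B = 222 × cos(41.2°) = 167 m
total = 121 + 167 = 288 m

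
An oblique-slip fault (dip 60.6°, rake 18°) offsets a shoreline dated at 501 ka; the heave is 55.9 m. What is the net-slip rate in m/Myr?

dip-slip = heave / cos(dip) = 55.9 / cos(60.6°) = 113.9 m
net slip = dip-slip / sin(rake) = 113.9 / sin(18°) = 368.5 m
rate = 368.5 m / 501 ka = 0.000736 m/yr = 736 m/Myr

736 m/Myr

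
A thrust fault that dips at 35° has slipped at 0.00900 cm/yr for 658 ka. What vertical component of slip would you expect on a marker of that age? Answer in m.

dip-slip = rate × time = 0.00900 cm/yr × 658 ka = 59.22 m
throw = dip-slip × sin(dip) = 59.22 × sin(35°) = 34 m

34 m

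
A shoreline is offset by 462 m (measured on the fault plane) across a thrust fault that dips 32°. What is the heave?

392 m

heave = dip-slip × cos(dip) = 462 m × cos(32°) = 392 m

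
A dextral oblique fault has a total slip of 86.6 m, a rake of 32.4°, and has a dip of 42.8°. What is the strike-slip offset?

73.1 m

strike-slip = net slip × cos(rake) = 86.6 m × cos(32.4°) = 73.1 m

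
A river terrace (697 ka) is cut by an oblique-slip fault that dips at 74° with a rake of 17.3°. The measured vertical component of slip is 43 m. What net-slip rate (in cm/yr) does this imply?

0.0216 cm/yr

dip-slip = throw / sin(dip) = 43 / sin(74°) = 44.73 m
net slip = dip-slip / sin(rake) = 44.73 / sin(17.3°) = 150.4 m
rate = 150.4 m / 697 ka = 0.000216 m/yr = 0.0216 cm/yr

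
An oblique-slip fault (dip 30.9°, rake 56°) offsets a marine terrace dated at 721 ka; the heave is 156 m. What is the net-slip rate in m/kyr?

dip-slip = heave / cos(dip) = 156 / cos(30.9°) = 181.8 m
net slip = dip-slip / sin(rake) = 181.8 / sin(56°) = 219.3 m
rate = 219.3 m / 721 ka = 0.000304 m/yr = 0.304 m/kyr

0.304 m/kyr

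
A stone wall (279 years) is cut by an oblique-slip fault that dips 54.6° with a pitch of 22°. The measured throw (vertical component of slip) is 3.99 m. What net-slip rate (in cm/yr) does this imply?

4.68 cm/yr

dip-slip = throw / sin(dip) = 3.99 / sin(54.6°) = 4.895 m
net slip = dip-slip / sin(rake) = 4.895 / sin(22°) = 13.07 m
rate = 13.07 m / 279 years = 0.0468 m/yr = 4.68 cm/yr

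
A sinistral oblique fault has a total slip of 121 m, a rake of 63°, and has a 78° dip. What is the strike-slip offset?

strike-slip = net slip × cos(rake) = 121 m × cos(63°) = 54.9 m

54.9 m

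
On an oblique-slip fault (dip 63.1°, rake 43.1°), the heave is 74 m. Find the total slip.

dip-slip = heave / cos(dip) = 74 / cos(63.1°) = 163.6 m
net slip = dip-slip / sin(rake) = 163.6 / sin(43.1°) = 239 m

239 m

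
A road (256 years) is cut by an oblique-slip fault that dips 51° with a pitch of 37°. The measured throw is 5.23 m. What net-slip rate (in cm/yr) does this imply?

dip-slip = throw / sin(dip) = 5.23 / sin(51°) = 6.730 m
net slip = dip-slip / sin(rake) = 6.730 / sin(37°) = 11.18 m
rate = 11.18 m / 256 years = 0.0437 m/yr = 4.37 cm/yr

4.37 cm/yr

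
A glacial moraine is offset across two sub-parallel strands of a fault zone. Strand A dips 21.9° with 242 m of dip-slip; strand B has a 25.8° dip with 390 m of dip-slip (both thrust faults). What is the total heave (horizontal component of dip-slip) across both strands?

576 m

heave_A = 242 × cos(21.9°) = 224.5 m
heave_B = 390 × cos(25.8°) = 351.1 m
total = 224.5 + 351.1 = 576 m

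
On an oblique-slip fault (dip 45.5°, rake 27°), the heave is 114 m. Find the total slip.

358 m

dip-slip = heave / cos(dip) = 114 / cos(45.5°) = 162.6 m
net slip = dip-slip / sin(rake) = 162.6 / sin(27°) = 358 m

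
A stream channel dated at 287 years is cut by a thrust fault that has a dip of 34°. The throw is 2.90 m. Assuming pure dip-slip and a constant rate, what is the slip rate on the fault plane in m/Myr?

dip-slip = throw / sin(dip) = 2.90 m / sin(34°) = 5.186 m
rate = 5.186 m / 287 years = 0.0181 m/yr = 18100 m/Myr

18100 m/Myr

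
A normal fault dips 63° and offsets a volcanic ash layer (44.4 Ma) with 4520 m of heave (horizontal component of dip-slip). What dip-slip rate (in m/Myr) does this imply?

224 m/Myr

dip-slip = heave / cos(dip) = 4520 m / cos(63°) = 9956 m
rate = 9956 m / 44.4 Ma = 0.000224 m/yr = 224 m/Myr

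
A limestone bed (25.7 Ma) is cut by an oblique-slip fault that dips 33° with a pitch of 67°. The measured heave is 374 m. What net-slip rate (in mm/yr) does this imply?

dip-slip = heave / cos(dip) = 374 / cos(33°) = 445.9 m
net slip = dip-slip / sin(rake) = 445.9 / sin(67°) = 484.5 m
rate = 484.5 m / 25.7 Ma = 0.0000189 m/yr = 0.0189 mm/yr

0.0189 mm/yr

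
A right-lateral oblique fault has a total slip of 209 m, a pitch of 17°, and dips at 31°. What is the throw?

31.5 m

dip-slip = net slip × sin(rake) = 209 m × sin(17°) = 61.11 m
throw = dip-slip × sin(dip) = 61.11 × sin(31°) = 31.5 m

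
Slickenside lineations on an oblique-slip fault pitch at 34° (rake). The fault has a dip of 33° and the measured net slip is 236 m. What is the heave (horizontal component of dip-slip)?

dip-slip = net slip × sin(rake) = 236 m × sin(34°) = 132 m
heave = dip-slip × cos(dip) = 132 × cos(33°) = 111 m

111 m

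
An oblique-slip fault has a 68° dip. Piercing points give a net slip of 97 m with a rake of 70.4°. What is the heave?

dip-slip = net slip × sin(rake) = 97 m × sin(70.4°) = 91.38 m
heave = dip-slip × cos(dip) = 91.38 × cos(68°) = 34.2 m

34.2 m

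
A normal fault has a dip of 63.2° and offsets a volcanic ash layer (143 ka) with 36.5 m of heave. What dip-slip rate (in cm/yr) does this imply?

0.0566 cm/yr

dip-slip = heave / cos(dip) = 36.5 m / cos(63.2°) = 80.95 m
rate = 80.95 m / 143 ka = 0.000566 m/yr = 0.0566 cm/yr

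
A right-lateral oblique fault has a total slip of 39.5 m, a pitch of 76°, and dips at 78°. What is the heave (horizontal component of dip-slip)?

7.97 m

dip-slip = net slip × sin(rake) = 39.5 m × sin(76°) = 38.33 m
heave = dip-slip × cos(dip) = 38.33 × cos(78°) = 7.97 m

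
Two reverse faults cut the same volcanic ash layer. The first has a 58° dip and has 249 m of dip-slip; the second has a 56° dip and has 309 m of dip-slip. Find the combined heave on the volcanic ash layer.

heave_A = 249 × cos(58°) = 131.9 m
heave_B = 309 × cos(56°) = 172.8 m
total = 131.9 + 172.8 = 305 m

305 m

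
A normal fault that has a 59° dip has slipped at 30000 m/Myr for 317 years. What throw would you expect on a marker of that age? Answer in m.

dip-slip = rate × time = 30000 m/Myr × 317 years = 9.510 m
throw = dip-slip × sin(dip) = 9.510 × sin(59°) = 8.15 m

8.15 m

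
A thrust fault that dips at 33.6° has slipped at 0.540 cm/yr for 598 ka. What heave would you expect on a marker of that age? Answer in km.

dip-slip = rate × time = 0.540 cm/yr × 598 ka = 3229 m
heave = dip-slip × cos(dip) = 3229 × cos(33.6°) = 2690 m = 2.69 km

2.69 km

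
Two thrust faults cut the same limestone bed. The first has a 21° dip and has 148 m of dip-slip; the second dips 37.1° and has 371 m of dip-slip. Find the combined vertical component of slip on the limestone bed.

throw_A = 148 × sin(21°) = 53.04 m
throw_B = 371 × sin(37.1°) = 223.8 m
total = 53.04 + 223.8 = 277 m

277 m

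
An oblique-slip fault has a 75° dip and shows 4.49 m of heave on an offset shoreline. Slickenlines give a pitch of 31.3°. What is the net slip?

dip-slip = heave / cos(dip) = 4.49 / cos(75°) = 17.35 m
net slip = dip-slip / sin(rake) = 17.35 / sin(31.3°) = 33.4 m

33.4 m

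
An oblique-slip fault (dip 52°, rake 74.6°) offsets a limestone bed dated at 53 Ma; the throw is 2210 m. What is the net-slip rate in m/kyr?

dip-slip = throw / sin(dip) = 2210 / sin(52°) = 2805 m
net slip = dip-slip / sin(rake) = 2805 / sin(74.6°) = 2909 m
rate = 2909 m / 53 Ma = 0.0000549 m/yr = 0.0549 m/kyr

0.0549 m/kyr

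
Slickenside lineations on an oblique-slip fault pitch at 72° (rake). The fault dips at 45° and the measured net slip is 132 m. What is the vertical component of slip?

88.8 m

dip-slip = net slip × sin(rake) = 132 m × sin(72°) = 125.5 m
throw = dip-slip × sin(dip) = 125.5 × sin(45°) = 88.8 m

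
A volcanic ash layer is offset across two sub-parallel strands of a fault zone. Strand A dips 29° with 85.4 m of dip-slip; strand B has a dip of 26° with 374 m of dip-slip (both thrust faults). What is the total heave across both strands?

411 m

heave_A = 85.4 × cos(29°) = 74.69 m
heave_B = 374 × cos(26°) = 336.1 m
total = 74.69 + 336.1 = 411 m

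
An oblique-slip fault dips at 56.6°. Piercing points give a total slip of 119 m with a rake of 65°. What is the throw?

90 m

dip-slip = net slip × sin(rake) = 119 m × sin(65°) = 107.9 m
throw = dip-slip × sin(dip) = 107.9 × sin(56.6°) = 90 m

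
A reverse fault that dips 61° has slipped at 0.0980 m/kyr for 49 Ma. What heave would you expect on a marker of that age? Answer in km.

dip-slip = rate × time = 0.0980 m/kyr × 49 Ma = 4802 m
heave = dip-slip × cos(dip) = 4802 × cos(61°) = 2330 m = 2.33 km

2.33 km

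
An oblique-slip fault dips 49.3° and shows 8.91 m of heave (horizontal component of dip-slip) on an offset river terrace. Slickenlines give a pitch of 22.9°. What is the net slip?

35.1 m

dip-slip = heave / cos(dip) = 8.91 / cos(49.3°) = 13.66 m
net slip = dip-slip / sin(rake) = 13.66 / sin(22.9°) = 35.1 m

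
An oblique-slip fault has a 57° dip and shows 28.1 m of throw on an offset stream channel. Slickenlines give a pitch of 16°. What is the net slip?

dip-slip = throw / sin(dip) = 28.1 / sin(57°) = 33.51 m
net slip = dip-slip / sin(rake) = 33.51 / sin(16°) = 122 m

122 m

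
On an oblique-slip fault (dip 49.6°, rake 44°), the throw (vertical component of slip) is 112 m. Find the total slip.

212 m

dip-slip = throw / sin(dip) = 112 / sin(49.6°) = 147.1 m
net slip = dip-slip / sin(rake) = 147.1 / sin(44°) = 212 m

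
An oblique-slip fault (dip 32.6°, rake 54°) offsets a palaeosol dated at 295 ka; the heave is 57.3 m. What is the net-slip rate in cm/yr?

0.0285 cm/yr

dip-slip = heave / cos(dip) = 57.3 / cos(32.6°) = 68.02 m
net slip = dip-slip / sin(rake) = 68.02 / sin(54°) = 84.07 m
rate = 84.07 m / 295 ka = 0.000285 m/yr = 0.0285 cm/yr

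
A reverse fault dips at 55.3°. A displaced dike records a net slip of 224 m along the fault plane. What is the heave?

heave = dip-slip × cos(dip) = 224 m × cos(55.3°) = 128 m

128 m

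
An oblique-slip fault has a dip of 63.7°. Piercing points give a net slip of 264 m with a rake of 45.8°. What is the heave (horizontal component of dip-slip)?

83.9 m

dip-slip = net slip × sin(rake) = 264 m × sin(45.8°) = 189.3 m
heave = dip-slip × cos(dip) = 189.3 × cos(63.7°) = 83.9 m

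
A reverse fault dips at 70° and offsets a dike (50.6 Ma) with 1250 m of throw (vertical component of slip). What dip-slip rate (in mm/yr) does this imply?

0.0263 mm/yr

dip-slip = throw / sin(dip) = 1250 m / sin(70°) = 1330 m
rate = 1330 m / 50.6 Ma = 0.0000263 m/yr = 0.0263 mm/yr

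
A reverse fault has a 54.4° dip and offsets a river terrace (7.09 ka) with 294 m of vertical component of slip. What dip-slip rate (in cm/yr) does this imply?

5.10 cm/yr

dip-slip = throw / sin(dip) = 294 m / sin(54.4°) = 361.6 m
rate = 361.6 m / 7.09 ka = 0.0510 m/yr = 5.10 cm/yr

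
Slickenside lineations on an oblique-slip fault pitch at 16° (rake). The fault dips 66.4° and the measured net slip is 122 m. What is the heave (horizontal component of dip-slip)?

dip-slip = net slip × sin(rake) = 122 m × sin(16°) = 33.63 m
heave = dip-slip × cos(dip) = 33.63 × cos(66.4°) = 13.5 m

13.5 m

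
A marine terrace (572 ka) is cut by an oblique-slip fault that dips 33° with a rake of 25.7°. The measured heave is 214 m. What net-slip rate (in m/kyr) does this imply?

dip-slip = heave / cos(dip) = 214 / cos(33°) = 255.2 m
net slip = dip-slip / sin(rake) = 255.2 / sin(25.7°) = 588.4 m
rate = 588.4 m / 572 ka = 0.00103 m/yr = 1.03 m/kyr

1.03 m/kyr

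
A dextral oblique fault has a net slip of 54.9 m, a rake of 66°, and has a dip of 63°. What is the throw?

dip-slip = net slip × sin(rake) = 54.9 m × sin(66°) = 50.15 m
throw = dip-slip × sin(dip) = 50.15 × sin(63°) = 44.7 m

44.7 m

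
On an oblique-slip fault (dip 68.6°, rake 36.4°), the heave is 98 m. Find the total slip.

dip-slip = heave / cos(dip) = 98 / cos(68.6°) = 268.6 m
net slip = dip-slip / sin(rake) = 268.6 / sin(36.4°) = 453 m

453 m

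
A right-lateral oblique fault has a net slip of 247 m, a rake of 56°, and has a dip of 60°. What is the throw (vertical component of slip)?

177 m

dip-slip = net slip × sin(rake) = 247 m × sin(56°) = 204.8 m
throw = dip-slip × sin(dip) = 204.8 × sin(60°) = 177 m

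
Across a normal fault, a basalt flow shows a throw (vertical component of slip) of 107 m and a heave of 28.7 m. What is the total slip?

111 m

net slip = √(throw² + heave²) = √(107² + 28.7²) = 111 m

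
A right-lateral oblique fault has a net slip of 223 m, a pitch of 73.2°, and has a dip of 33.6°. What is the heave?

178 m

dip-slip = net slip × sin(rake) = 223 m × sin(73.2°) = 213.5 m
heave = dip-slip × cos(dip) = 213.5 × cos(33.6°) = 178 m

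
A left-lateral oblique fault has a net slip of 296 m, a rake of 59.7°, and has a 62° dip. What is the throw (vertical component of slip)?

226 m

dip-slip = net slip × sin(rake) = 296 m × sin(59.7°) = 255.6 m
throw = dip-slip × sin(dip) = 255.6 × sin(62°) = 226 m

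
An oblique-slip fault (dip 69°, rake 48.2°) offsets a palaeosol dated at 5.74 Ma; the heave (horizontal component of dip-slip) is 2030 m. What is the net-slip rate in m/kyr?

dip-slip = heave / cos(dip) = 2030 / cos(69°) = 5665 m
net slip = dip-slip / sin(rake) = 5665 / sin(48.2°) = 7599 m
rate = 7599 m / 5.74 Ma = 0.00132 m/yr = 1.32 m/kyr

1.32 m/kyr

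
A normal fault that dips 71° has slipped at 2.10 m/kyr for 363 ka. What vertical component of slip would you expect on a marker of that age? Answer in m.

dip-slip = rate × time = 2.10 m/kyr × 363 ka = 762.3 m
throw = dip-slip × sin(dip) = 762.3 × sin(71°) = 721 m

721 m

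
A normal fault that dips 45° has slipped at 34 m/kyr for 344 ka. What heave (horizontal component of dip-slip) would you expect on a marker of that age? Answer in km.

dip-slip = rate × time = 34 m/kyr × 344 ka = 11700 m
heave = dip-slip × cos(dip) = 11700 × cos(45°) = 8270 m = 8.27 km

8.27 km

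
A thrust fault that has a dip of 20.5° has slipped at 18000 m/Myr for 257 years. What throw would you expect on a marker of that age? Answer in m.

dip-slip = rate × time = 18000 m/Myr × 257 years = 4.626 m
throw = dip-slip × sin(dip) = 4.626 × sin(20.5°) = 1.62 m

1.62 m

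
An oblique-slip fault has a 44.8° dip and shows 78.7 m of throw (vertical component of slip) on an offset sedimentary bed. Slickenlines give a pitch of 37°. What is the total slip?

dip-slip = throw / sin(dip) = 78.7 / sin(44.8°) = 111.7 m
net slip = dip-slip / sin(rake) = 111.7 / sin(37°) = 186 m

186 m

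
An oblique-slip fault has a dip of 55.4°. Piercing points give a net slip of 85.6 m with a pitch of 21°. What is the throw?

25.3 m

dip-slip = net slip × sin(rake) = 85.6 m × sin(21°) = 30.68 m
throw = dip-slip × sin(dip) = 30.68 × sin(55.4°) = 25.3 m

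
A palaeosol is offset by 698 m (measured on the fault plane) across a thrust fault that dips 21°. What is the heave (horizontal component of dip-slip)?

652 m

heave = dip-slip × cos(dip) = 698 m × cos(21°) = 652 m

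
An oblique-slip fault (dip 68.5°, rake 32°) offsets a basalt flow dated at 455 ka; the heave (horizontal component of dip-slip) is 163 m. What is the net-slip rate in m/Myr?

1840 m/Myr

dip-slip = heave / cos(dip) = 163 / cos(68.5°) = 444.7 m
net slip = dip-slip / sin(rake) = 444.7 / sin(32°) = 839.3 m
rate = 839.3 m / 455 ka = 0.00184 m/yr = 1840 m/Myr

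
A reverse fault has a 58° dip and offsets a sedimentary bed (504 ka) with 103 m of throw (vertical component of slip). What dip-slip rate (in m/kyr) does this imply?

dip-slip = throw / sin(dip) = 103 m / sin(58°) = 121.5 m
rate = 121.5 m / 504 ka = 0.000241 m/yr = 0.241 m/kyr

0.241 m/kyr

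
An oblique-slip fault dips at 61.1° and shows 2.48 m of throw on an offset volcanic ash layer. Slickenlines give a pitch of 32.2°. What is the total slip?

5.32 m

dip-slip = throw / sin(dip) = 2.48 / sin(61.1°) = 2.833 m
net slip = dip-slip / sin(rake) = 2.833 / sin(32.2°) = 5.32 m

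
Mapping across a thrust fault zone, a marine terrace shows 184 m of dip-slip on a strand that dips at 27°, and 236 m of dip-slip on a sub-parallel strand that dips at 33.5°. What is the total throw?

214 m

throw_A = 184 × sin(27°) = 83.53 m
throw_B = 236 × sin(33.5°) = 130.3 m
total = 83.53 + 130.3 = 214 m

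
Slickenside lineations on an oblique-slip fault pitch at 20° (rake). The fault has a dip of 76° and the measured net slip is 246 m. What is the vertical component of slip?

81.6 m

dip-slip = net slip × sin(rake) = 246 m × sin(20°) = 84.14 m
throw = dip-slip × sin(dip) = 84.14 × sin(76°) = 81.6 m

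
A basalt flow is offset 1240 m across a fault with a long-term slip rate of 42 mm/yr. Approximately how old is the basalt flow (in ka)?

age = offset / rate = 1240 m / (42 mm/yr) = 29500 yr = 29.5 ka

29.5 ka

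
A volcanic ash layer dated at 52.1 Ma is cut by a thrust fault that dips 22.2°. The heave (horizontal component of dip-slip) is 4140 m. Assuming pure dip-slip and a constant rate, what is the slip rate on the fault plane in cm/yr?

0.00858 cm/yr

dip-slip = heave / cos(dip) = 4140 m / cos(22.2°) = 4471 m
rate = 4471 m / 52.1 Ma = 0.0000858 m/yr = 0.00858 cm/yr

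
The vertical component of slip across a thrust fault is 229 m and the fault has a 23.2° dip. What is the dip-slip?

dip-slip = throw / sin(dip) = 229 / sin(23.2°) = 581 m

581 m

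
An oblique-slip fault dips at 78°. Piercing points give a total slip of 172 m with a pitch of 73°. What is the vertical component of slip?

161 m

dip-slip = net slip × sin(rake) = 172 m × sin(73°) = 164.5 m
throw = dip-slip × sin(dip) = 164.5 × sin(78°) = 161 m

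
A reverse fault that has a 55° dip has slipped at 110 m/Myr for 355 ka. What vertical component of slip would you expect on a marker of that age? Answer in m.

dip-slip = rate × time = 110 m/Myr × 355 ka = 39.05 m
throw = dip-slip × sin(dip) = 39.05 × sin(55°) = 32 m

32 m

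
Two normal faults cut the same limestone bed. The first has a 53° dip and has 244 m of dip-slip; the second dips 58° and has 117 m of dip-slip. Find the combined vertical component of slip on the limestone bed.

294 m

throw_A = 244 × sin(53°) = 194.9 m
throw_B = 117 × sin(58°) = 99.22 m
total = 194.9 + 99.22 = 294 m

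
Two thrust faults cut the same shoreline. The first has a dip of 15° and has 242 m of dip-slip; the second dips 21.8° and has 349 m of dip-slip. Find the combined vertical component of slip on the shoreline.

throw_A = 242 × sin(15°) = 62.63 m
throw_B = 349 × sin(21.8°) = 129.6 m
total = 62.63 + 129.6 = 192 m

192 m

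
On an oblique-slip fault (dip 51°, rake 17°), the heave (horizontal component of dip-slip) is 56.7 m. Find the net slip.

dip-slip = heave / cos(dip) = 56.7 / cos(51°) = 90.10 m
net slip = dip-slip / sin(rake) = 90.10 / sin(17°) = 308 m

308 m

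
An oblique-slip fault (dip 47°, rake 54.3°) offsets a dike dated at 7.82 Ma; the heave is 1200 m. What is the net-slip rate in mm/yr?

dip-slip = heave / cos(dip) = 1200 / cos(47°) = 1760 m
net slip = dip-slip / sin(rake) = 1760 / sin(54.3°) = 2167 m
rate = 2167 m / 7.82 Ma = 0.000277 m/yr = 0.277 mm/yr

0.277 mm/yr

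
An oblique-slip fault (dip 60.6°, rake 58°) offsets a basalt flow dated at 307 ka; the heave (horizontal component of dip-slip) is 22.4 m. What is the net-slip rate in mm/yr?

dip-slip = heave / cos(dip) = 22.4 / cos(60.6°) = 45.63 m
net slip = dip-slip / sin(rake) = 45.63 / sin(58°) = 53.81 m
rate = 53.81 m / 307 ka = 0.000175 m/yr = 0.175 mm/yr

0.175 mm/yr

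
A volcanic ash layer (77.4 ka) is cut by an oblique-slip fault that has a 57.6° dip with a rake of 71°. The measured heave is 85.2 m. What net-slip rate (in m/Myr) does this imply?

dip-slip = heave / cos(dip) = 85.2 / cos(57.6°) = 159 m
net slip = dip-slip / sin(rake) = 159 / sin(71°) = 168.2 m
rate = 168.2 m / 77.4 ka = 0.00217 m/yr = 2170 m/Myr

2170 m/Myr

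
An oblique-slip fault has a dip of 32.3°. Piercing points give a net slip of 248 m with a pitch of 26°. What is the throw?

58.1 m

dip-slip = net slip × sin(rake) = 248 m × sin(26°) = 108.7 m
throw = dip-slip × sin(dip) = 108.7 × sin(32.3°) = 58.1 m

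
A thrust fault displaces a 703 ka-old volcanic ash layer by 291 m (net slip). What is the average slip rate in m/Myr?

rate = 291 m / 703 ka = 0.000414 m/yr = 414 m/Myr

414 m/Myr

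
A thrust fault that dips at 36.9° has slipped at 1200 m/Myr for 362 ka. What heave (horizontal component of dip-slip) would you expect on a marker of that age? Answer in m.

dip-slip = rate × time = 1200 m/Myr × 362 ka = 434.4 m
heave = dip-slip × cos(dip) = 434.4 × cos(36.9°) = 347 m

347 m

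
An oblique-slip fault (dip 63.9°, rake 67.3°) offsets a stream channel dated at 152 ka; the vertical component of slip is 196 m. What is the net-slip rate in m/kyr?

1.56 m/kyr

dip-slip = throw / sin(dip) = 196 / sin(63.9°) = 218.3 m
net slip = dip-slip / sin(rake) = 218.3 / sin(67.3°) = 236.6 m
rate = 236.6 m / 152 ka = 0.00156 m/yr = 1.56 m/kyr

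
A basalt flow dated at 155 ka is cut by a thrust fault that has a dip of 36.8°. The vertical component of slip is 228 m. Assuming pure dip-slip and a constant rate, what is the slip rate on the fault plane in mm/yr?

2.46 mm/yr

dip-slip = throw / sin(dip) = 228 m / sin(36.8°) = 380.6 m
rate = 380.6 m / 155 ka = 0.00246 m/yr = 2.46 mm/yr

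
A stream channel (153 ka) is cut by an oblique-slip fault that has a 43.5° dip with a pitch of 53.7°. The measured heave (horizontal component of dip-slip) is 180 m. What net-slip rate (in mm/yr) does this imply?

2.01 mm/yr

dip-slip = heave / cos(dip) = 180 / cos(43.5°) = 248.1 m
net slip = dip-slip / sin(rake) = 248.1 / sin(53.7°) = 307.9 m
rate = 307.9 m / 153 ka = 0.00201 m/yr = 2.01 mm/yr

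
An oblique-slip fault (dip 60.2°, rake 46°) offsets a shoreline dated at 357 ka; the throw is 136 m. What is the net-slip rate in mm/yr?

0.610 mm/yr

dip-slip = throw / sin(dip) = 136 / sin(60.2°) = 156.7 m
net slip = dip-slip / sin(rake) = 156.7 / sin(46°) = 217.9 m
rate = 217.9 m / 357 ka = 0.000610 m/yr = 0.610 mm/yr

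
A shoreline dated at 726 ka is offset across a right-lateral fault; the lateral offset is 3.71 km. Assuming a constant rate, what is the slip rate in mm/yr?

rate = 3.71 km / 726 ka = 0.00511 m/yr = 5.11 mm/yr

5.11 mm/yr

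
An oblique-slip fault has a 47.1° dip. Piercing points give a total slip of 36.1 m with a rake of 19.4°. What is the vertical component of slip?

dip-slip = net slip × sin(rake) = 36.1 m × sin(19.4°) = 11.99 m
throw = dip-slip × sin(dip) = 11.99 × sin(47.1°) = 8.78 m

8.78 m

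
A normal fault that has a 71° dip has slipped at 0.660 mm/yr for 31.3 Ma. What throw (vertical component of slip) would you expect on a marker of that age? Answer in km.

dip-slip = rate × time = 0.660 mm/yr × 31.3 Ma = 20660 m
throw = dip-slip × sin(dip) = 20660 × sin(71°) = 19500 m = 19.5 km

19.5 km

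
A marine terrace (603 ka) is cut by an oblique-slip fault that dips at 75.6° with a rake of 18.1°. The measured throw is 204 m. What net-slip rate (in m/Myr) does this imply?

dip-slip = throw / sin(dip) = 204 / sin(75.6°) = 210.6 m
net slip = dip-slip / sin(rake) = 210.6 / sin(18.1°) = 677.9 m
rate = 677.9 m / 603 ka = 0.00112 m/yr = 1120 m/Myr

1120 m/Myr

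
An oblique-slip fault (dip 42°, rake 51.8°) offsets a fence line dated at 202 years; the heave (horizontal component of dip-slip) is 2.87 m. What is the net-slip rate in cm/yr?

dip-slip = heave / cos(dip) = 2.87 / cos(42°) = 3.862 m
net slip = dip-slip / sin(rake) = 3.862 / sin(51.8°) = 4.914 m
rate = 4.914 m / 202 years = 0.0243 m/yr = 2.43 cm/yr

2.43 cm/yr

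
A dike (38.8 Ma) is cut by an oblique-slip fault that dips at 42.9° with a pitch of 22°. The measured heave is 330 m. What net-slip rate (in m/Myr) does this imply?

31 m/Myr

dip-slip = heave / cos(dip) = 330 / cos(42.9°) = 450.5 m
net slip = dip-slip / sin(rake) = 450.5 / sin(22°) = 1203 m
rate = 1203 m / 38.8 Ma = 0.0000310 m/yr = 31 m/Myr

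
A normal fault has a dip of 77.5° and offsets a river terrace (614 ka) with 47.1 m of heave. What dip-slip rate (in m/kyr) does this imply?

0.354 m/kyr

dip-slip = heave / cos(dip) = 47.1 m / cos(77.5°) = 217.6 m
rate = 217.6 m / 614 ka = 0.000354 m/yr = 0.354 m/kyr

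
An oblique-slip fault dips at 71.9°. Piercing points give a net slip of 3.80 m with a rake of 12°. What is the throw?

dip-slip = net slip × sin(rake) = 3.80 m × sin(12°) = 0.7901 m
throw = dip-slip × sin(dip) = 0.7901 × sin(71.9°) = 0.751 m

0.751 m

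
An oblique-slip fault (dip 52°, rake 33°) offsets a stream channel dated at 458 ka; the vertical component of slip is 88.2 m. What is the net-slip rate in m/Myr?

dip-slip = throw / sin(dip) = 88.2 / sin(52°) = 111.9 m
net slip = dip-slip / sin(rake) = 111.9 / sin(33°) = 205.5 m
rate = 205.5 m / 458 ka = 0.000449 m/yr = 449 m/Myr

449 m/Myr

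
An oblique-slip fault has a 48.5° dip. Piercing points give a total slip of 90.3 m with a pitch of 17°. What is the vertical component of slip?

19.8 m

dip-slip = net slip × sin(rake) = 90.3 m × sin(17°) = 26.40 m
throw = dip-slip × sin(dip) = 26.40 × sin(48.5°) = 19.8 m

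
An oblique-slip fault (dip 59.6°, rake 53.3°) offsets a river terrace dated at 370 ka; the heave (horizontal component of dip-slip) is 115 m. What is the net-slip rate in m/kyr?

0.766 m/kyr

dip-slip = heave / cos(dip) = 115 / cos(59.6°) = 227.3 m
net slip = dip-slip / sin(rake) = 227.3 / sin(53.3°) = 283.4 m
rate = 283.4 m / 370 ka = 0.000766 m/yr = 0.766 m/kyr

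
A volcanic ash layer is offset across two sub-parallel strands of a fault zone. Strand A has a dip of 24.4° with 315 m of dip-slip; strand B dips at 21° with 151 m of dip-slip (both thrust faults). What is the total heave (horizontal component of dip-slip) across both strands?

heave_A = 315 × cos(24.4°) = 286.9 m
heave_B = 151 × cos(21°) = 141 m
total = 286.9 + 141 = 428 m

428 m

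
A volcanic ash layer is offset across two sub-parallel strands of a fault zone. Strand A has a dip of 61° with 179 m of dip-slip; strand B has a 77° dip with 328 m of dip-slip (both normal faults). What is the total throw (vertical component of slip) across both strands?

476 m

throw_A = 179 × sin(61°) = 156.6 m
throw_B = 328 × sin(77°) = 319.6 m
total = 156.6 + 319.6 = 476 m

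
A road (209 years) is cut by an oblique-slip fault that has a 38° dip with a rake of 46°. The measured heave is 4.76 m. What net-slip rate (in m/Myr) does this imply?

dip-slip = heave / cos(dip) = 4.76 / cos(38°) = 6.041 m
net slip = dip-slip / sin(rake) = 6.041 / sin(46°) = 8.397 m
rate = 8.397 m / 209 years = 0.0402 m/yr = 40200 m/Myr

40200 m/Myr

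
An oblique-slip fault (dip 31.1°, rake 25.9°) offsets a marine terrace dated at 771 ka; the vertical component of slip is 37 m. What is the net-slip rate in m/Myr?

213 m/Myr

dip-slip = throw / sin(dip) = 37 / sin(31.1°) = 71.63 m
net slip = dip-slip / sin(rake) = 71.63 / sin(25.9°) = 164 m
rate = 164 m / 771 ka = 0.000213 m/yr = 213 m/Myr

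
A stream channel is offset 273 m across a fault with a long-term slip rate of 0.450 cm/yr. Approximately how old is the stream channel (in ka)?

age = offset / rate = 273 m / (0.450 cm/yr) = 60700 yr = 60.7 ka

60.7 ka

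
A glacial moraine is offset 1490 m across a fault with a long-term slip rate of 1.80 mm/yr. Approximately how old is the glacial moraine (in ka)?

age = offset / rate = 1490 m / (1.80 mm/yr) = 828000 yr = 828 ka

828 ka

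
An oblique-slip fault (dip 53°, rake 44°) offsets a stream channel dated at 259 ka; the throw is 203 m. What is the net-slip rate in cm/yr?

0.141 cm/yr

dip-slip = throw / sin(dip) = 203 / sin(53°) = 254.2 m
net slip = dip-slip / sin(rake) = 254.2 / sin(44°) = 365.9 m
rate = 365.9 m / 259 ka = 0.00141 m/yr = 0.141 cm/yr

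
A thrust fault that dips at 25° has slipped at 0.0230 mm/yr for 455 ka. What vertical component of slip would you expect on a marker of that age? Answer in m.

dip-slip = rate × time = 0.0230 mm/yr × 455 ka = 10.46 m
throw = dip-slip × sin(dip) = 10.46 × sin(25°) = 4.42 m

4.42 m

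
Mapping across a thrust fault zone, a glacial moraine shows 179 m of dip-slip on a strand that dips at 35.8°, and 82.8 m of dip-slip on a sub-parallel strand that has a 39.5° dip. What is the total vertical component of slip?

throw_A = 179 × sin(35.8°) = 104.7 m
throw_B = 82.8 × sin(39.5°) = 52.67 m
total = 104.7 + 52.67 = 157 m

157 m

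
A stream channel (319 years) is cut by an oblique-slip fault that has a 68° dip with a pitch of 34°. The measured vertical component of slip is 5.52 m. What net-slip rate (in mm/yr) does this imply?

33.4 mm/yr

dip-slip = throw / sin(dip) = 5.52 / sin(68°) = 5.954 m
net slip = dip-slip / sin(rake) = 5.954 / sin(34°) = 10.65 m
rate = 10.65 m / 319 years = 0.0334 m/yr = 33.4 mm/yr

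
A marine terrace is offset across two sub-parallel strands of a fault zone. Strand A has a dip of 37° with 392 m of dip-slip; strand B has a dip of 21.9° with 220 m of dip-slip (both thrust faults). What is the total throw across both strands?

318 m

throw_A = 392 × sin(37°) = 235.9 m
throw_B = 220 × sin(21.9°) = 82.06 m
total = 235.9 + 82.06 = 318 m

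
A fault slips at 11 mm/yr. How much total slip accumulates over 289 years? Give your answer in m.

slip = rate × time = 11 mm/yr × 289 years = 3.18 m

3.18 m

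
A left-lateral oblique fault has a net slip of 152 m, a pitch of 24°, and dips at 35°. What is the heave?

50.6 m

dip-slip = net slip × sin(rake) = 152 m × sin(24°) = 61.82 m
heave = dip-slip × cos(dip) = 61.82 × cos(35°) = 50.6 m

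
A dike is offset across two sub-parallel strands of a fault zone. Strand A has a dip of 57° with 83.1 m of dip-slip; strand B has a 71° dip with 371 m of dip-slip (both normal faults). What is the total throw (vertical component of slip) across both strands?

throw_A = 83.1 × sin(57°) = 69.69 m
throw_B = 371 × sin(71°) = 350.8 m
total = 69.69 + 350.8 = 420 m

420 m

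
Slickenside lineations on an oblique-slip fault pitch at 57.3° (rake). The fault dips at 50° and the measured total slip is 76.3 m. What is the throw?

dip-slip = net slip × sin(rake) = 76.3 m × sin(57.3°) = 64.21 m
throw = dip-slip × sin(dip) = 64.21 × sin(50°) = 49.2 m

49.2 m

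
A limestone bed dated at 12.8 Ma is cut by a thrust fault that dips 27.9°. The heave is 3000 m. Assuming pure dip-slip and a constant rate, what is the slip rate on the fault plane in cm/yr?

0.0265 cm/yr

dip-slip = heave / cos(dip) = 3000 m / cos(27.9°) = 3395 m
rate = 3395 m / 12.8 Ma = 0.000265 m/yr = 0.0265 cm/yr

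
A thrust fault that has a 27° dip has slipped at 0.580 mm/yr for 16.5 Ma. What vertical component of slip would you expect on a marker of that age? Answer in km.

4.34 km

dip-slip = rate × time = 0.580 mm/yr × 16.5 Ma = 9570 m
throw = dip-slip × sin(dip) = 9570 × sin(27°) = 4340 m = 4.34 km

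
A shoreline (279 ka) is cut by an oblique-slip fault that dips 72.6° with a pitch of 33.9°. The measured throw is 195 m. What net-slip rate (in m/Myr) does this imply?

dip-slip = throw / sin(dip) = 195 / sin(72.6°) = 204.4 m
net slip = dip-slip / sin(rake) = 204.4 / sin(33.9°) = 366.4 m
rate = 366.4 m / 279 ka = 0.00131 m/yr = 1310 m/Myr

1310 m/Myr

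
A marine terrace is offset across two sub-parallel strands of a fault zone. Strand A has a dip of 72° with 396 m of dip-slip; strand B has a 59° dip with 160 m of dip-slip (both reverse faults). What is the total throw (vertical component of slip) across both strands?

514 m

throw_A = 396 × sin(72°) = 376.6 m
throw_B = 160 × sin(59°) = 137.1 m
total = 376.6 + 137.1 = 514 m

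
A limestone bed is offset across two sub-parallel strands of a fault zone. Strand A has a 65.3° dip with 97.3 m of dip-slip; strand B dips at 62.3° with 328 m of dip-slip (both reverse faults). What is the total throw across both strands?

379 m

throw_A = 97.3 × sin(65.3°) = 88.40 m
throw_B = 328 × sin(62.3°) = 290.4 m
total = 88.40 + 290.4 = 379 m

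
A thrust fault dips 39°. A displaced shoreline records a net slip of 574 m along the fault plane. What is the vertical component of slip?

throw = dip-slip × sin(dip) = 574 m × sin(39°) = 361 m

361 m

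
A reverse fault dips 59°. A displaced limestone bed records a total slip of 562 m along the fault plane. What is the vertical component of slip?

throw = dip-slip × sin(dip) = 562 m × sin(59°) = 482 m

482 m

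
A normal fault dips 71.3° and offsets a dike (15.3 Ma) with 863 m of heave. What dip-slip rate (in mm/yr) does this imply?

dip-slip = heave / cos(dip) = 863 m / cos(71.3°) = 2692 m
rate = 2692 m / 15.3 Ma = 0.000176 m/yr = 0.176 mm/yr

0.176 mm/yr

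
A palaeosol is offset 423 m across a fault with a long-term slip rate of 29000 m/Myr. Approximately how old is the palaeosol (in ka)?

14.6 ka

age = offset / rate = 423 m / (29000 m/Myr) = 14600 yr = 14.6 ka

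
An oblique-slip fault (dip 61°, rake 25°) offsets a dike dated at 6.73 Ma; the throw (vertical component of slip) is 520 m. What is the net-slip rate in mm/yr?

dip-slip = throw / sin(dip) = 520 / sin(61°) = 594.5 m
net slip = dip-slip / sin(rake) = 594.5 / sin(25°) = 1407 m
rate = 1407 m / 6.73 Ma = 0.000209 m/yr = 0.209 mm/yr

0.209 mm/yr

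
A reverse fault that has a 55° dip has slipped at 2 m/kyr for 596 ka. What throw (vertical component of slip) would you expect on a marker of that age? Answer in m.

dip-slip = rate × time = 2 m/kyr × 596 ka = 1192 m
throw = dip-slip × sin(dip) = 1192 × sin(55°) = 976 m

976 m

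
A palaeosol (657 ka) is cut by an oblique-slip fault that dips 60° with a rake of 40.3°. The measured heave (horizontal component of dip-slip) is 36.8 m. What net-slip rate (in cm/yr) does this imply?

dip-slip = heave / cos(dip) = 36.8 / cos(60°) = 73.60 m
net slip = dip-slip / sin(rake) = 73.60 / sin(40.3°) = 113.8 m
rate = 113.8 m / 657 ka = 0.000173 m/yr = 0.0173 cm/yr

0.0173 cm/yr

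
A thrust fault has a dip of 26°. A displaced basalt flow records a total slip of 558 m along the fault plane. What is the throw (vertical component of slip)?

245 m

throw = dip-slip × sin(dip) = 558 m × sin(26°) = 245 m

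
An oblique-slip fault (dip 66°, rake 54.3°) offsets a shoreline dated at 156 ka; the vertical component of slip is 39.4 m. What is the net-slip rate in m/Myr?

dip-slip = throw / sin(dip) = 39.4 / sin(66°) = 43.13 m
net slip = dip-slip / sin(rake) = 43.13 / sin(54.3°) = 53.11 m
rate = 53.11 m / 156 ka = 0.000340 m/yr = 340 m/Myr

340 m/Myr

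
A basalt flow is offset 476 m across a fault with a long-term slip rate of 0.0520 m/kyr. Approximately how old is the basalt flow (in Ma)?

9.15 Ma

age = offset / rate = 476 m / (0.0520 m/kyr) = 9.15e+06 yr = 9.15 Ma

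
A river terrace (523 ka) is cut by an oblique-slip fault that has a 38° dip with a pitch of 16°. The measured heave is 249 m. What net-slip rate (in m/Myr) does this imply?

dip-slip = heave / cos(dip) = 249 / cos(38°) = 316 m
net slip = dip-slip / sin(rake) = 316 / sin(16°) = 1146 m
rate = 1146 m / 523 ka = 0.00219 m/yr = 2190 m/Myr

2190 m/Myr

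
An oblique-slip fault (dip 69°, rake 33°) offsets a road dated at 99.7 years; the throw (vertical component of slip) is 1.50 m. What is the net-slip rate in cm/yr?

2.96 cm/yr

dip-slip = throw / sin(dip) = 1.50 / sin(69°) = 1.607 m
net slip = dip-slip / sin(rake) = 1.607 / sin(33°) = 2.950 m
rate = 2.950 m / 99.7 years = 0.0296 m/yr = 2.96 cm/yr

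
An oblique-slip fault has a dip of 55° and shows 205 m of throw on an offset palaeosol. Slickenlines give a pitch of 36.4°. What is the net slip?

dip-slip = throw / sin(dip) = 205 / sin(55°) = 250.3 m
net slip = dip-slip / sin(rake) = 250.3 / sin(36.4°) = 422 m

422 m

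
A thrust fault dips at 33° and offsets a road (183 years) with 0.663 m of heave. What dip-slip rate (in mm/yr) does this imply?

4.32 mm/yr

dip-slip = heave / cos(dip) = 0.663 m / cos(33°) = 0.7905 m
rate = 0.7905 m / 183 years = 0.00432 m/yr = 4.32 mm/yr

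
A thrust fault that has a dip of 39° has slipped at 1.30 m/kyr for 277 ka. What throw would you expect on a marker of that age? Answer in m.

dip-slip = rate × time = 1.30 m/kyr × 277 ka = 360.1 m
throw = dip-slip × sin(dip) = 360.1 × sin(39°) = 227 m

227 m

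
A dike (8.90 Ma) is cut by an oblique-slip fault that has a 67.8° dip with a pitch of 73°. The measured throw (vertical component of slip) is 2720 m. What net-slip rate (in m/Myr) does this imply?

dip-slip = throw / sin(dip) = 2720 / sin(67.8°) = 2938 m
net slip = dip-slip / sin(rake) = 2938 / sin(73°) = 3072 m
rate = 3072 m / 8.90 Ma = 0.000345 m/yr = 345 m/Myr

345 m/Myr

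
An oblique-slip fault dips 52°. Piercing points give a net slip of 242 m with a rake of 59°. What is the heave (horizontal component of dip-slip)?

dip-slip = net slip × sin(rake) = 242 m × sin(59°) = 207.4 m
heave = dip-slip × cos(dip) = 207.4 × cos(52°) = 128 m

128 m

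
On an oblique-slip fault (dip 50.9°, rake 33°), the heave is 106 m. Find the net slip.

dip-slip = heave / cos(dip) = 106 / cos(50.9°) = 168.1 m
net slip = dip-slip / sin(rake) = 168.1 / sin(33°) = 309 m

309 m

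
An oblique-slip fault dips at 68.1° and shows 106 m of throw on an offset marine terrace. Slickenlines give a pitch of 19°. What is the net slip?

351 m

dip-slip = throw / sin(dip) = 106 / sin(68.1°) = 114.2 m
net slip = dip-slip / sin(rake) = 114.2 / sin(19°) = 351 m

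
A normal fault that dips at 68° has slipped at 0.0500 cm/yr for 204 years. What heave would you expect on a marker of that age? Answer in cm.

3.82 cm

dip-slip = rate × time = 0.0500 cm/yr × 204 years = 0.1020 m
heave = dip-slip × cos(dip) = 0.1020 × cos(68°) = 0.0382 m = 3.82 cm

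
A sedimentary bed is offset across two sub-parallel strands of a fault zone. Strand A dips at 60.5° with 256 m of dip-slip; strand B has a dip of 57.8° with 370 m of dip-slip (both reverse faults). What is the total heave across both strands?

323 m

heave_A = 256 × cos(60.5°) = 126.1 m
heave_B = 370 × cos(57.8°) = 197.2 m
total = 126.1 + 197.2 = 323 m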